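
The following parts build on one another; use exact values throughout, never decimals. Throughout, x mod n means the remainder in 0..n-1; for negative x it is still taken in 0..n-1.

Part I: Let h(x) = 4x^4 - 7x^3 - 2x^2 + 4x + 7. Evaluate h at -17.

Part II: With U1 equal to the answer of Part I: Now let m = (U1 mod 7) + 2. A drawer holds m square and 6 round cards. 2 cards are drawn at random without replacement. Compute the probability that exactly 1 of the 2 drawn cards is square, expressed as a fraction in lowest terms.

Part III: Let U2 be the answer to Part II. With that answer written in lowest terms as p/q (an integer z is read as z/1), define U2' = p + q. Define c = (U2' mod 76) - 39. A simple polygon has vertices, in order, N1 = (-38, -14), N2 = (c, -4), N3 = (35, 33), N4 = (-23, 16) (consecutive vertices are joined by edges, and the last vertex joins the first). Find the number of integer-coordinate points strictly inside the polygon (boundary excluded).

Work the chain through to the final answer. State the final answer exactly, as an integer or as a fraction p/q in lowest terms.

581

Part I: 4*(-17)^4 - 7*(-17)^3 - 2*(-17)^2 + 4*(-17)^1 + 7 = (334084) + (34391) + (-578) + (-68) + (7) = 367836; answer 367836
Part II: U1 = 367836; m = 2; total draws C(8,2) = 28; favorable C(2,1)*C(6,1) = 12; P = 3/7; answer 3/7
Part III: U2 = 3/7; threaded value p + q = 10; c = -29; cross terms: (-38*-4 - -29*-14)=-254, (-29*33 - 35*-4)=-817, (35*16 - -23*33)=1319, (-23*-14 - -38*16)=930; twice the area = |1178| = 1178; area = 589; boundary points = 1 + 1 + 1 + 15 = 18; strictly interior points = area - boundary/2 + 1 = 581; answer 581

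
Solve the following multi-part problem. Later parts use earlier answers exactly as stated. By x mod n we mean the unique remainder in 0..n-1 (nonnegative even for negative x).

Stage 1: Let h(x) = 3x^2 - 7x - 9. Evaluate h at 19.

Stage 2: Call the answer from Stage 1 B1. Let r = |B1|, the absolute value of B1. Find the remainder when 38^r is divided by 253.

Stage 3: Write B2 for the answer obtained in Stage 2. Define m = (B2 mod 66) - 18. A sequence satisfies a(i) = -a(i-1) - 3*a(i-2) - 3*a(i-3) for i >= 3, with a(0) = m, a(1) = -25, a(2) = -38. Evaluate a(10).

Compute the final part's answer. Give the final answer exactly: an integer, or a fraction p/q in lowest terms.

Stage 1: 3*(19)^2 - 7*(19)^1 - 9 = (1083) + (-133) + (-9) = 941; answer 941
Stage 2: B1 = 941; r = 941; squarings mod 253: 38^1=38, 38^2=179, 38^4=163, 38^8=4, 38^16=16, 38^32=3, 38^64=9, 38^128=81, 38^256=236, 38^512=36; 38^941 = 38^1 * 38^4 * 38^8 * 38^32 * 38^128 * 38^256 * 38^512 = 148 (mod 253); answer 148
Stage 3: B2 = 148; m = -2; a(3) = -1*(-38) - 3*(-25) - 3*(-2) = 119; iterating: a(3)=119, a(4)=70, a(5)=-313, a(6)=-254, a(7)=983, a(8)=718, a(9)=-2905, a(10)=-2198; answer -2198

-2198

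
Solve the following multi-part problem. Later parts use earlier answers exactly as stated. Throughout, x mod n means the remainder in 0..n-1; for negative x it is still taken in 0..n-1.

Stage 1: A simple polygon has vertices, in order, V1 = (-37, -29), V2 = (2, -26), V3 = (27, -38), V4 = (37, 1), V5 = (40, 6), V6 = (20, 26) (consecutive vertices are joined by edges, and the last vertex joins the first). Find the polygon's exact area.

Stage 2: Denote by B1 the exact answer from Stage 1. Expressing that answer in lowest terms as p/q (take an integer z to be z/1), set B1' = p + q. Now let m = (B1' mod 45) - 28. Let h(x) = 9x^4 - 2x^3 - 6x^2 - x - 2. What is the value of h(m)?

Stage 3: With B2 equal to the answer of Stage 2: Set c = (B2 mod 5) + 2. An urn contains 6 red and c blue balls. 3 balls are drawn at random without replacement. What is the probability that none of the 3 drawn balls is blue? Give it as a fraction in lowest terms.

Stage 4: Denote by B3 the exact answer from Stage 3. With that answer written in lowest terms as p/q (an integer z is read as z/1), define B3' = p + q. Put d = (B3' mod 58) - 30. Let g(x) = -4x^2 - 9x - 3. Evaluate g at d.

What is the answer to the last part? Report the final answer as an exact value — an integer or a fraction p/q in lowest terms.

-388

Stage 1: cross terms: (-37*-26 - 2*-29)=1020, (2*-38 - 27*-26)=626, (27*1 - 37*-38)=1433, (37*6 - 40*1)=182, (40*26 - 20*6)=920, (20*-29 - -37*26)=382; twice the area = |4563| = 4563; area = 4563/2; answer 4563/2
Stage 2: B1 = 4563/2; threaded value p + q = 4565; m = -8; 9*(-8)^4 - 2*(-8)^3 - 6*(-8)^2 - 1*(-8)^1 - 2 = (36864) + (1024) + (-384) + (8) + (-2) = 37510; answer 37510
Stage 3: B2 = 37510; c = 2; total draws C(8,3) = 56; favorable C(6,3) = 20; P = 5/14; answer 5/14
Stage 4: B3 = 5/14; threaded value p + q = 19; d = -11; -4*(-11)^2 - 9*(-11)^1 - 3 = (-484) + (99) + (-3) = -388; answer -388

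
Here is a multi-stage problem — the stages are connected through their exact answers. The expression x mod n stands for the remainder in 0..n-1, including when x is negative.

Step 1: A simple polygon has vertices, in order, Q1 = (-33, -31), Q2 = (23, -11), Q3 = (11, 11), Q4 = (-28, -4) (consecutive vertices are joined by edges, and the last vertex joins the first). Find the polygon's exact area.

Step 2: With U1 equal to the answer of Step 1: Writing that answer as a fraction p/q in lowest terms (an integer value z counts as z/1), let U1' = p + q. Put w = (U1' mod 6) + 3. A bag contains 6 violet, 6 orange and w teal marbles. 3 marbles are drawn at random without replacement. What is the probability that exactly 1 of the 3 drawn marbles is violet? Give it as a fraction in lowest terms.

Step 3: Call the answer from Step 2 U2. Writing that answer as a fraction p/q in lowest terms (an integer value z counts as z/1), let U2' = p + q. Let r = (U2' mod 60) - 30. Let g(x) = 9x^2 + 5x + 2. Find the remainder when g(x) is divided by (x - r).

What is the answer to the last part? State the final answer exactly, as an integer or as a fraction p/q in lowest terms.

Step 1: cross terms: (-33*-11 - 23*-31)=1076, (23*11 - 11*-11)=374, (11*-4 - -28*11)=264, (-28*-31 - -33*-4)=736; twice the area = |2450| = 2450; area = 1225; answer 1225
Step 2: U1 = 1225; threaded value p + q = 1226; w = 5; total draws C(17,3) = 680; favorable C(6,1)*C(11,2) = 330; P = 33/68; answer 33/68
Step 3: U2 = 33/68; threaded value p + q = 101; r = 11; remainder = value at the root: 9*(11)^2 + 5*(11)^1 + 2 = (1089) + (55) + (2) = 1146; answer 1146

1146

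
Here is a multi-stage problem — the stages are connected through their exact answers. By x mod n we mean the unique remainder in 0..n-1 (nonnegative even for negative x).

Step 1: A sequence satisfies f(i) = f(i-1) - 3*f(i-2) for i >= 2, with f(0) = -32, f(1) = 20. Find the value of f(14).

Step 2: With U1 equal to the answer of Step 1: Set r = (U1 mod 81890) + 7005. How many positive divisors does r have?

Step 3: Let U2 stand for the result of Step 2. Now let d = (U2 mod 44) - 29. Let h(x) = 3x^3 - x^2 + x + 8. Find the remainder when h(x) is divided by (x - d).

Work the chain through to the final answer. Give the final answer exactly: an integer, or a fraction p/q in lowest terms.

-59797

Step 1: f(2) = 1*(20) - 3*(-32) = 116; iterating: f(2)=116, f(3)=56, f(4)=-292, f(5)=-460, f(6)=416, f(7)=1796, f(8)=548, f(9)=-4840, f(10)=-6484, f(11)=8036, f(12)=27488, f(13)=3380, f(14)=-79084; answer -79084
Step 2: U1 = -79084; r = 9811; 9811 is prime, so its only divisors are 1 and 9811; count = 2; answer 2
Step 3: U2 = 2; d = -27; remainder = value at the root: 3*(-27)^3 - 1*(-27)^2 + 1*(-27)^1 + 8 = (-59049) + (-729) + (-27) + (8) = -59797; answer -59797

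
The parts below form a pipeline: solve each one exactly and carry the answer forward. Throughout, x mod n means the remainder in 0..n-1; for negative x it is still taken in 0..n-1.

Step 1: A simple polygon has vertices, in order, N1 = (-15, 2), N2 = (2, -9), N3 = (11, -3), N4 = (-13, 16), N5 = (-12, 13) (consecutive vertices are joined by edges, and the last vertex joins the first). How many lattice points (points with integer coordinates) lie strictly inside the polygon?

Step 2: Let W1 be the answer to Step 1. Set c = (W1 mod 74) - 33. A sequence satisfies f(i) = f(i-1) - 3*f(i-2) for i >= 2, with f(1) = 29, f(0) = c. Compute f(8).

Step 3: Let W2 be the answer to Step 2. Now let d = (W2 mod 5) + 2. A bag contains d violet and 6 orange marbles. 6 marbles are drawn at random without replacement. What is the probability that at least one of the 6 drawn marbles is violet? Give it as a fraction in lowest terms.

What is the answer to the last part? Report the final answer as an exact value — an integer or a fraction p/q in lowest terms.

27/28

Step 1: cross terms: (-15*-9 - 2*2)=131, (2*-3 - 11*-9)=93, (11*16 - -13*-3)=137, (-13*13 - -12*16)=23, (-12*2 - -15*13)=171; twice the area = |555| = 555; area = 555/2; boundary points = 1 + 3 + 1 + 1 + 1 = 7; strictly interior points = area - boundary/2 + 1 = 275; answer 275
Step 2: W1 = 275; c = 20; f(2) = 1*(29) - 3*(20) = -31; iterating: f(2)=-31, f(3)=-118, f(4)=-25, f(5)=329, f(6)=404, f(7)=-583, f(8)=-1795; answer -1795
Step 3: W2 = -1795; d = 2; total draws C(8,6) = 28; complement C(6,6) = 1; favorable 28 - 1 = 27; P = 27/28; answer 27/28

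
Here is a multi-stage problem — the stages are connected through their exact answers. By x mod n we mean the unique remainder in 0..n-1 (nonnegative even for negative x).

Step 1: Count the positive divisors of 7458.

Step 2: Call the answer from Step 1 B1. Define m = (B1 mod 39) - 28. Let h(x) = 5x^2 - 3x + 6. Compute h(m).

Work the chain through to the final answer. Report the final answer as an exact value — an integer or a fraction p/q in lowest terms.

Step 1: 7458 = 2 * 3 * 11 * 113; number of divisors = (1+1) * (1+1) * (1+1) * (1+1) = 16; answer 16
Step 2: B1 = 16; m = -12; 5*(-12)^2 - 3*(-12)^1 + 6 = (720) + (36) + (6) = 762; answer 762

762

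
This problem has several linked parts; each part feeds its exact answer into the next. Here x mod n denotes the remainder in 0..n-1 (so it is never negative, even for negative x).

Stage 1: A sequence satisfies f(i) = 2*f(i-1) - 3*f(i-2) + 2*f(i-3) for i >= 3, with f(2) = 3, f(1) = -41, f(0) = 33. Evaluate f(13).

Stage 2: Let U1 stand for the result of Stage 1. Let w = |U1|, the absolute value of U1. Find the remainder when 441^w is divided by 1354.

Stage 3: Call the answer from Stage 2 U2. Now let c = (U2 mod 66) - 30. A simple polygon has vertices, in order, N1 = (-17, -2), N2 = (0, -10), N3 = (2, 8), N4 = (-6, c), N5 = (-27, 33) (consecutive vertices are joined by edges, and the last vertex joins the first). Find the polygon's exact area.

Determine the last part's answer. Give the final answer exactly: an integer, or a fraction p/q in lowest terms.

Stage 1: f(3) = 2*(3) - 3*(-41) + 2*(33) = 195; iterating: f(3)=195, f(4)=299, f(5)=19, f(6)=-469, f(7)=-397, f(8)=651, f(9)=1555, f(10)=363, f(11)=-2637, f(12)=-3253, f(13)=2131; answer 2131
Stage 2: U1 = 2131; w = 2131; squarings mod 1354: 441^1=441, 441^2=859, 441^4=1305, 441^8=1047, 441^16=823, 441^32=329, 441^64=1275, 441^128=825, 441^256=917, 441^512=55, 441^1024=317, 441^2048=293; 441^2131 = 441^1 * 441^2 * 441^16 * 441^64 * 441^2048 = 513 (mod 1354); answer 513
Stage 3: U2 = 513; c = 21; cross terms: (-17*-10 - 0*-2)=170, (0*8 - 2*-10)=20, (2*21 - -6*8)=90, (-6*33 - -27*21)=369, (-27*-2 - -17*33)=615; twice the area = |1264| = 1264; area = 632; answer 632

632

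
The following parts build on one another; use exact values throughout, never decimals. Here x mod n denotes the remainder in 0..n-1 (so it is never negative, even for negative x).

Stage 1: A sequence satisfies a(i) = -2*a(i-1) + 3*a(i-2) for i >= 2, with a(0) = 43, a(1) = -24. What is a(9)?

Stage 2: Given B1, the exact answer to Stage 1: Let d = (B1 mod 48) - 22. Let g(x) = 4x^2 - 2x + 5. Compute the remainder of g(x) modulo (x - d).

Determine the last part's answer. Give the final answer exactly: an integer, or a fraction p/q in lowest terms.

Stage 1: a(2) = -2*(-24) + 3*(43) = 177; iterating: a(2)=177, a(3)=-426, a(4)=1383, a(5)=-4044, a(6)=12237, a(7)=-36606, a(8)=109923, a(9)=-329664; answer -329664
Stage 2: B1 = -329664; d = -22; remainder = value at the root: 4*(-22)^2 - 2*(-22)^1 + 5 = (1936) + (44) + (5) = 1985; answer 1985

1985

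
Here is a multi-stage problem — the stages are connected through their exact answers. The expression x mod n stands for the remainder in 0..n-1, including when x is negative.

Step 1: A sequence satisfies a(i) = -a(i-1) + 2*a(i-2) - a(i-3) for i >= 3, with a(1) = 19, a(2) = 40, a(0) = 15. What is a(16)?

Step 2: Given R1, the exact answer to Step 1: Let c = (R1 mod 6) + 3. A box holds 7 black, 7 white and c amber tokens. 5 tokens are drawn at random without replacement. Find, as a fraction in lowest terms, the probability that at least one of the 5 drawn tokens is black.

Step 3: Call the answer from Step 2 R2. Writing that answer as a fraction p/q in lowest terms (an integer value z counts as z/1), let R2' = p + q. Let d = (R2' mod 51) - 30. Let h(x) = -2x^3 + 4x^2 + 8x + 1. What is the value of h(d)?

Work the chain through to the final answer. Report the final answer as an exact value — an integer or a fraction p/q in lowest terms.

Step 1: a(3) = -1*(40) + 2*(19) - 1*(15) = -17; iterating: a(3)=-17, a(4)=78, a(5)=-152, a(6)=325, a(7)=-707, a(8)=1509, a(9)=-3248, a(10)=6973, a(11)=-14978, a(12)=32172, a(13)=-69101, a(14)=148423, a(15)=-318797, a(16)=684744; answer 684744
Step 2: R1 = 684744; c = 3; total draws C(17,5) = 6188; complement C(10,5) = 252; favorable 6188 - 252 = 5936; P = 212/221; answer 212/221
Step 3: R2 = 212/221; threaded value p + q = 433; d = -5; -2*(-5)^3 + 4*(-5)^2 + 8*(-5)^1 + 1 = (250) + (100) + (-40) + (1) = 311; answer 311

311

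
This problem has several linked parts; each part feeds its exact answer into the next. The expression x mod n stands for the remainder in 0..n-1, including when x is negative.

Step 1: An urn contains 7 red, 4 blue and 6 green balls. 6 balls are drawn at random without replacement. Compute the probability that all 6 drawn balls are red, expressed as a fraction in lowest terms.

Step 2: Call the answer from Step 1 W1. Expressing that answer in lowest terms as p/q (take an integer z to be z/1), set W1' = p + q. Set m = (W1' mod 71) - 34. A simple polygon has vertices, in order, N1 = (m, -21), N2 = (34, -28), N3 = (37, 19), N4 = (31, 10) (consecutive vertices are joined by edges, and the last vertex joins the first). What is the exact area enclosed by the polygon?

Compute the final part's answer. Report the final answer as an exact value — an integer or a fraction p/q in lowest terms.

Step 1: total draws C(17,6) = 12376; favorable C(7,6) = 7; P = 1/1768; answer 1/1768
Step 2: W1 = 1/1768; threaded value p + q = 1769; m = 31; cross terms: (31*-28 - 34*-21)=-154, (34*19 - 37*-28)=1682, (37*10 - 31*19)=-219, (31*-21 - 31*10)=-961; twice the area = |348| = 348; area = 174; answer 174

174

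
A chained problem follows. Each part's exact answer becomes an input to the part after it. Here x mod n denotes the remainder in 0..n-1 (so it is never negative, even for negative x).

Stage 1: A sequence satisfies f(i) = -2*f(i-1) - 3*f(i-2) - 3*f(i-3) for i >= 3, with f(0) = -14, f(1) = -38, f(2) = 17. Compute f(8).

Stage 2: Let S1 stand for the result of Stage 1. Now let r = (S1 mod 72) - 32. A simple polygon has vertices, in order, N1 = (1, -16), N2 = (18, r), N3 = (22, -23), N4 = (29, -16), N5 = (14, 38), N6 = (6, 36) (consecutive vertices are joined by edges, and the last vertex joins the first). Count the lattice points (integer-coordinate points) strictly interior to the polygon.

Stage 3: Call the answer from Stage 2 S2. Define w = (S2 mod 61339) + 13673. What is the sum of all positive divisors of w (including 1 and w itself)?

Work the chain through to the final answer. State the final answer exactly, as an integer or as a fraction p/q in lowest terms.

34560

Stage 1: f(3) = -2*(17) - 3*(-38) - 3*(-14) = 122; iterating: f(3)=122, f(4)=-181, f(5)=-55, f(6)=287, f(7)=134, f(8)=-964; answer -964
Stage 2: S1 = -964; r = 12; cross terms: (1*12 - 18*-16)=300, (18*-23 - 22*12)=-678, (22*-16 - 29*-23)=315, (29*38 - 14*-16)=1326, (14*36 - 6*38)=276, (6*-16 - 1*36)=-132; twice the area = |1407| = 1407; area = 1407/2; boundary points = 1 + 1 + 7 + 3 + 2 + 1 = 15; strictly interior points = area - boundary/2 + 1 = 697; answer 697
Stage 3: S2 = 697; w = 14370; 14370 = 2 * 3 * 5 * 479; sigma = (1 + 2) * (1 + 3) * (1 + 5) * (1 + 479) = 3 * 4 * 6 * 480 = 34560; answer 34560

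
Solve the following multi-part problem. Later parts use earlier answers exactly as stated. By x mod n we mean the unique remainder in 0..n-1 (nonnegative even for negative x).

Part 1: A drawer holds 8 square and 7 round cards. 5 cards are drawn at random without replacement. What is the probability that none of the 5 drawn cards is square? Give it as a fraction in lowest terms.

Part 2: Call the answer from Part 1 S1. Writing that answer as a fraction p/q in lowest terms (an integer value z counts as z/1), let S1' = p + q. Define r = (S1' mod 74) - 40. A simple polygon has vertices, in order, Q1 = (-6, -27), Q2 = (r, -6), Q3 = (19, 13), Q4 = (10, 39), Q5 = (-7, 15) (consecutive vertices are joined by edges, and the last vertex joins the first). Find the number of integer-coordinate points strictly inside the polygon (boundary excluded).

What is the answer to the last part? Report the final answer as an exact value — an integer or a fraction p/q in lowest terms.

Part 1: total draws C(15,5) = 3003; favorable C(7,5) = 21; P = 1/143; answer 1/143
Part 2: S1 = 1/143; threaded value p + q = 144; r = 30; cross terms: (-6*-6 - 30*-27)=846, (30*13 - 19*-6)=504, (19*39 - 10*13)=611, (10*15 - -7*39)=423, (-7*-27 - -6*15)=279; twice the area = |2663| = 2663; area = 2663/2; boundary points = 3 + 1 + 1 + 1 + 1 = 7; strictly interior points = area - boundary/2 + 1 = 1329; answer 1329

1329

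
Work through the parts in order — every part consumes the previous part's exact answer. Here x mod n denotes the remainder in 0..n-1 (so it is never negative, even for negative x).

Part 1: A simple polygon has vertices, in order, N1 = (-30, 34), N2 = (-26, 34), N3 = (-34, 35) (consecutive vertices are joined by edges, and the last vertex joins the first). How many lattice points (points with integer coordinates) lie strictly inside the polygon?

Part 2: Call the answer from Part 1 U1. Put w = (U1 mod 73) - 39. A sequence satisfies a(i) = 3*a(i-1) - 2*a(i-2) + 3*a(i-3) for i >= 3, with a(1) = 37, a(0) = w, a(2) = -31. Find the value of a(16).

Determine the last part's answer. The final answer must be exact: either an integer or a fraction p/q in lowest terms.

-79349359

Part 1: cross terms: (-30*34 - -26*34)=-136, (-26*35 - -34*34)=246, (-34*34 - -30*35)=-106; twice the area = |4| = 4; area = 2; boundary points = 4 + 1 + 1 = 6; strictly interior points = area - boundary/2 + 1 = 0; answer 0
Part 2: U1 = 0; w = -39; a(3) = 3*(-31) - 2*(37) + 3*(-39) = -284; iterating: a(3)=-284, a(4)=-679, a(5)=-1562, a(6)=-4180, a(7)=-11453, a(8)=-30685, a(9)=-81689, a(10)=-218056, a(11)=-582845, a(12)=-1557490, a(13)=-4160948, a(14)=-11116399, a(15)=-29699771, a(16)=-79349359; answer -79349359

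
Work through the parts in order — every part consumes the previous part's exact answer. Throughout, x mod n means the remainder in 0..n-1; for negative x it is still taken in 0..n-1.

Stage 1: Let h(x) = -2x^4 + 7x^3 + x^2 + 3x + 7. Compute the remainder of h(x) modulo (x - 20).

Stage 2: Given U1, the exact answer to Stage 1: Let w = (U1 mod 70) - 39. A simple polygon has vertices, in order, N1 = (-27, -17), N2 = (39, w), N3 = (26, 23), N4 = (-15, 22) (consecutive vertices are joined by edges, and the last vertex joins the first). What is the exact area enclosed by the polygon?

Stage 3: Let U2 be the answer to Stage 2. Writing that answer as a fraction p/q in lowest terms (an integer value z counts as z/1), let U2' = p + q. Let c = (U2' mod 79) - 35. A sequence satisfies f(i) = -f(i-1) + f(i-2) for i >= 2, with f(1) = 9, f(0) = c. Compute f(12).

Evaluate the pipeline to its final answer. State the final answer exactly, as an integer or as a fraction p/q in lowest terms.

Stage 1: remainder = value at the root: -2*(20)^4 + 7*(20)^3 + 1*(20)^2 + 3*(20)^1 + 7 = (-320000) + (56000) + (400) + (60) + (7) = -263533; answer -263533
Stage 2: U1 = -263533; w = -22; cross terms: (-27*-22 - 39*-17)=1257, (39*23 - 26*-22)=1469, (26*22 - -15*23)=917, (-15*-17 - -27*22)=849; twice the area = |4492| = 4492; area = 2246; answer 2246
Stage 3: U2 = 2246; threaded value p + q = 2247; c = 0; f(2) = -1*(9) + 1*(0) = -9; iterating: f(2)=-9, f(3)=18, f(4)=-27, f(5)=45, f(6)=-72, f(7)=117, f(8)=-189, f(9)=306, f(10)=-495, f(11)=801, f(12)=-1296; answer -1296

-1296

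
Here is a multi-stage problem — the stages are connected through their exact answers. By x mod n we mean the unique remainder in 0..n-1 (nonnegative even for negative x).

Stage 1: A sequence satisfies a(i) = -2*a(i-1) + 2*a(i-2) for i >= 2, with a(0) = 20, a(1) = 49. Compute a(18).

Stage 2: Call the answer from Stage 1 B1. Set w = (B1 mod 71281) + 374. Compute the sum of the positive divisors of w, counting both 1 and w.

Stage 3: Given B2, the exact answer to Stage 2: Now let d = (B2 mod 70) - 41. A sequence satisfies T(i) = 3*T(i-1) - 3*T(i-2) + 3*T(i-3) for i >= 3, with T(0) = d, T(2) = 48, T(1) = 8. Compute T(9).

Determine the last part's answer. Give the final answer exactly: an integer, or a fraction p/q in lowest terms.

Stage 1: a(2) = -2*(49) + 2*(20) = -58; iterating: a(2)=-58, a(3)=214, a(4)=-544, a(5)=1516, a(6)=-4120, a(7)=11272, a(8)=-30784, a(9)=84112, a(10)=-229792, a(11)=627808, a(12)=-1715200, a(13)=4686016, a(14)=-12802432, a(15)=34976896, a(16)=-95558656, a(17)=261071104, a(18)=-713259520; answer -713259520
Stage 2: B1 = -713259520; w = 49821; 49821 = 3 * 16607; sigma = (1 + 3) * (1 + 16607) = 4 * 16608 = 66432; answer 66432
Stage 3: B2 = 66432; d = -39; T(3) = 3*(48) - 3*(8) + 3*(-39) = 3; iterating: T(3)=3, T(4)=-111, T(5)=-198, T(6)=-252, T(7)=-495, T(8)=-1323, T(9)=-3240; answer -3240

-3240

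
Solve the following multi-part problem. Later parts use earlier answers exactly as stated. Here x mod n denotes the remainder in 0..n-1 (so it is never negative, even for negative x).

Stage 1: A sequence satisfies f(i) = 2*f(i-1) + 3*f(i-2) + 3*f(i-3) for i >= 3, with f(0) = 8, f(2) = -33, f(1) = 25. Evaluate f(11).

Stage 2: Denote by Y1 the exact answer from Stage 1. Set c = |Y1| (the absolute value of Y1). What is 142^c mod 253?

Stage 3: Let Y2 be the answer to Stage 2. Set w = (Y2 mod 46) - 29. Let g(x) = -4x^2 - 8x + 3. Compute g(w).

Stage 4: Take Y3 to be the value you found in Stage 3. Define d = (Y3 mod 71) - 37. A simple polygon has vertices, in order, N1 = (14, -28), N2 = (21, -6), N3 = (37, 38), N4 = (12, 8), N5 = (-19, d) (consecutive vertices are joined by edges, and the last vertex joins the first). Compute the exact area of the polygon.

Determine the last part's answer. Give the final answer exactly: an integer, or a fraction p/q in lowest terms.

1015

Stage 1: f(3) = 2*(-33) + 3*(25) + 3*(8) = 33; iterating: f(3)=33, f(4)=42, f(5)=84, f(6)=393, f(7)=1164, f(8)=3759, f(9)=12189, f(10)=39147, f(11)=126138; answer 126138
Stage 2: Y1 = 126138; c = 126138; squarings mod 253: 142^1=142, 142^2=177, 142^4=210, 142^8=78, 142^16=12, 142^32=144, 142^64=243, 142^128=100, 142^256=133, 142^512=232, 142^1024=188, 142^2048=177, 142^4096=210, 142^8192=78, 142^16384=12, 142^32768=144, 142^65536=243; 142^126138 = 142^2 * 142^8 * 142^16 * 142^32 * 142^128 * 142^1024 * 142^2048 * 142^8192 * 142^16384 * 142^32768 * 142^65536 = 188 (mod 253); answer 188
Stage 3: Y2 = 188; w = -25; -4*(-25)^2 - 8*(-25)^1 + 3 = (-2500) + (200) + (3) = -2297; answer -2297
Stage 4: Y3 = -2297; d = 9; cross terms: (14*-6 - 21*-28)=504, (21*38 - 37*-6)=1020, (37*8 - 12*38)=-160, (12*9 - -19*8)=260, (-19*-28 - 14*9)=406; twice the area = |2030| = 2030; area = 1015; answer 1015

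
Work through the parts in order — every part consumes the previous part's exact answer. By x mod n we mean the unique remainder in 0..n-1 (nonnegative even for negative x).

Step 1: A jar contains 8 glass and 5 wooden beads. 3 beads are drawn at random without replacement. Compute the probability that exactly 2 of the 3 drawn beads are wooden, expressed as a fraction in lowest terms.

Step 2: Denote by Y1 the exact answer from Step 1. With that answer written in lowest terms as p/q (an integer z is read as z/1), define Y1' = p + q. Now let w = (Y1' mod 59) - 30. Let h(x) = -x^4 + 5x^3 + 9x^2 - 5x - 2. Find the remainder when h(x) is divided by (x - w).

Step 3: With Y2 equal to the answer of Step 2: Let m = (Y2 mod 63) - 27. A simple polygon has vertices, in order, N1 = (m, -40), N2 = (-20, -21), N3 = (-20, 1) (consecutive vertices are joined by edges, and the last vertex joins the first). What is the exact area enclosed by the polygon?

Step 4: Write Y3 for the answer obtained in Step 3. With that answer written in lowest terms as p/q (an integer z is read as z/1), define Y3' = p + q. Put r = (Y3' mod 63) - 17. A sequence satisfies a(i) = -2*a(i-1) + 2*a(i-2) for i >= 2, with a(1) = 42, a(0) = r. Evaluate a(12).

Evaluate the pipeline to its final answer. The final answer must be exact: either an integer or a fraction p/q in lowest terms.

-817600

Step 1: total draws C(13,3) = 286; favorable C(5,2)*C(8,1) = 80; P = 40/143; answer 40/143
Step 2: Y1 = 40/143; threaded value p + q = 183; w = -24; remainder = value at the root: -1*(-24)^4 + 5*(-24)^3 + 9*(-24)^2 - 5*(-24)^1 - 2 = (-331776) + (-69120) + (5184) + (120) + (-2) = -395594; answer -395594
Step 3: Y2 = -395594; m = 19; cross terms: (19*-21 - -20*-40)=-1199, (-20*1 - -20*-21)=-440, (-20*-40 - 19*1)=781; twice the area = |-858| = 858; area = 429; answer 429
Step 4: Y3 = 429; threaded value p + q = 430; r = 35; a(2) = -2*(42) + 2*(35) = -14; iterating: a(2)=-14, a(3)=112, a(4)=-252, a(5)=728, a(6)=-1960, a(7)=5376, a(8)=-14672, a(9)=40096, a(10)=-109536, a(11)=299264, a(12)=-817600; answer -817600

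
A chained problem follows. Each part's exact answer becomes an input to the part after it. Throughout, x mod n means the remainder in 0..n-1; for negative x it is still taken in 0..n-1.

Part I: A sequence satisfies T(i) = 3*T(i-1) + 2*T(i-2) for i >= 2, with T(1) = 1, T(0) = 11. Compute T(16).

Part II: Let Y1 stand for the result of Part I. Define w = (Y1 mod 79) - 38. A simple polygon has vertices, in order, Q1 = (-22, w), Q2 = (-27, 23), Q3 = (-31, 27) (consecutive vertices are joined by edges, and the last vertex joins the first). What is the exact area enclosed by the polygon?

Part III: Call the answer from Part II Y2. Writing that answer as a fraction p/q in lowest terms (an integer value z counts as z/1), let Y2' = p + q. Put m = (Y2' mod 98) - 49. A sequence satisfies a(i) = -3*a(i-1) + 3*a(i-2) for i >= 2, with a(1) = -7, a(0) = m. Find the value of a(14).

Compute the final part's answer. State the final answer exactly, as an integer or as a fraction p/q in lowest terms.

1025451495

Part I: T(2) = 3*(1) + 2*(11) = 25; iterating: T(2)=25, T(3)=77, T(4)=281, T(5)=997, T(6)=3553, T(7)=12653, T(8)=45065, T(9)=160501, T(10)=571633, T(11)=2035901, T(12)=7250969, T(13)=25824709, T(14)=91976065, T(15)=327577613, T(16)=1166684969; answer 1166684969
Part II: Y1 = 1166684969; w = -25; cross terms: (-22*23 - -27*-25)=-1181, (-27*27 - -31*23)=-16, (-31*-25 - -22*27)=1369; twice the area = |172| = 172; area = 86; answer 86
Part III: Y2 = 86; threaded value p + q = 87; m = 38; a(2) = -3*(-7) + 3*(38) = 135; iterating: a(2)=135, a(3)=-426, a(4)=1683, a(5)=-6327, a(6)=24030, a(7)=-91071, a(8)=345303, a(9)=-1309122, a(10)=4963275, a(11)=-18817191, a(12)=71341398, a(13)=-270475767, a(14)=1025451495; answer 1025451495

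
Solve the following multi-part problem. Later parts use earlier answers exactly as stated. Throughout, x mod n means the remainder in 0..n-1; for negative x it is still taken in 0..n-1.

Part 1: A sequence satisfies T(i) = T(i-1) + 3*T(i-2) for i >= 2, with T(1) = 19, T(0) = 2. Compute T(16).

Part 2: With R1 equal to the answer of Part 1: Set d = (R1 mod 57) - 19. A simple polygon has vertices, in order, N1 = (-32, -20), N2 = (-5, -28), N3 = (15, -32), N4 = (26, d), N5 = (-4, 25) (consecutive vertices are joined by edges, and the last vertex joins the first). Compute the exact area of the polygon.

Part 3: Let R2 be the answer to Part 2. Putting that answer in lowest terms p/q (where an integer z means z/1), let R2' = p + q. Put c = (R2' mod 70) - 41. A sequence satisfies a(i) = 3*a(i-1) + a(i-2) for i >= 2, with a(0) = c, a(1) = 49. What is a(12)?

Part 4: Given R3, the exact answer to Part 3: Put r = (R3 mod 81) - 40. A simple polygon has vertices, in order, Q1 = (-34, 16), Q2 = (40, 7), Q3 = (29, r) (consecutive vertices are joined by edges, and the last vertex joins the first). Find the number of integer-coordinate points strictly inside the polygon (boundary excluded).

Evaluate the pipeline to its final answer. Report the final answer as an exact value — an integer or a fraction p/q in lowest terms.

Part 1: T(2) = 1*(19) + 3*(2) = 25; iterating: T(2)=25, T(3)=82, T(4)=157, T(5)=403, T(6)=874, T(7)=2083, T(8)=4705, T(9)=10954, T(10)=25069, T(11)=57931, T(12)=133138, T(13)=306931, T(14)=706345, T(15)=1627138, T(16)=3746173; answer 3746173
Part 2: R1 = 3746173; d = 0; cross terms: (-32*-28 - -5*-20)=796, (-5*-32 - 15*-28)=580, (15*0 - 26*-32)=832, (26*25 - -4*0)=650, (-4*-20 - -32*25)=880; twice the area = |3738| = 3738; area = 1869; answer 1869
Part 3: R2 = 1869; threaded value p + q = 1870; c = 9; a(2) = 3*(49) + 1*(9) = 156; iterating: a(2)=156, a(3)=517, a(4)=1707, a(5)=5638, a(6)=18621, a(7)=61501, a(8)=203124, a(9)=670873, a(10)=2215743, a(11)=7318102, a(12)=24170049; answer 24170049
Part 4: R3 = 24170049; r = 14; cross terms: (-34*7 - 40*16)=-878, (40*14 - 29*7)=357, (29*16 - -34*14)=940; twice the area = |419| = 419; area = 419/2; boundary points = 1 + 1 + 1 = 3; strictly interior points = area - boundary/2 + 1 = 209; answer 209

209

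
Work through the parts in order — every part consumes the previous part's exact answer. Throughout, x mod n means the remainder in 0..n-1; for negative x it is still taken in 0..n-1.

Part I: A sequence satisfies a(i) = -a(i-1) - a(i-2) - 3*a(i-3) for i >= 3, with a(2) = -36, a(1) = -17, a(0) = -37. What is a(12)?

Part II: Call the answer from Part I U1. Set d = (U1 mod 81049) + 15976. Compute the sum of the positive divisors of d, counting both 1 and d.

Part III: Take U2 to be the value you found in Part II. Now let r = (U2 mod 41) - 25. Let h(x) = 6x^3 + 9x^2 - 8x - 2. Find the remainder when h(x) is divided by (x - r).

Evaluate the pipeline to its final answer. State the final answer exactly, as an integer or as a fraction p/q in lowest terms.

Part I: a(3) = -1*(-36) - 1*(-17) - 3*(-37) = 164; iterating: a(3)=164, a(4)=-77, a(5)=21, a(6)=-436, a(7)=646, a(8)=-273, a(9)=935, a(10)=-2600, a(11)=2484, a(12)=-2689; answer -2689
Part II: U1 = -2689; d = 94336; 94336 = 2^7 * 11 * 67; sigma = (1 + 2 + 4 + 8 + 16 + 32 + 64 + 128) * (1 + 11) * (1 + 67) = 255 * 12 * 68 = 208080; answer 208080
Part III: U2 = 208080; r = -20; remainder = value at the root: 6*(-20)^3 + 9*(-20)^2 - 8*(-20)^1 - 2 = (-48000) + (3600) + (160) + (-2) = -44242; answer -44242

-44242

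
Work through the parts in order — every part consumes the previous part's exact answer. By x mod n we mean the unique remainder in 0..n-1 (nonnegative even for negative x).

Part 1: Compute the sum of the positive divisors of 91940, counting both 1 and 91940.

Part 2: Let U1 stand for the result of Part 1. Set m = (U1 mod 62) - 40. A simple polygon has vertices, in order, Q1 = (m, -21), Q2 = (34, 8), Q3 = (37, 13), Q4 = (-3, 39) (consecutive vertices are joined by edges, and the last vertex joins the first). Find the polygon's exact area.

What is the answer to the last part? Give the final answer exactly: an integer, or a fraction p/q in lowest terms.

Part 1: 91940 = 2^2 * 5 * 4597; sigma = (1 + 2 + 4) * (1 + 5) * (1 + 4597) = 7 * 6 * 4598 = 193116; answer 193116
Part 2: U1 = 193116; m = 8; cross terms: (8*8 - 34*-21)=778, (34*13 - 37*8)=146, (37*39 - -3*13)=1482, (-3*-21 - 8*39)=-249; twice the area = |2157| = 2157; area = 2157/2; answer 2157/2

2157/2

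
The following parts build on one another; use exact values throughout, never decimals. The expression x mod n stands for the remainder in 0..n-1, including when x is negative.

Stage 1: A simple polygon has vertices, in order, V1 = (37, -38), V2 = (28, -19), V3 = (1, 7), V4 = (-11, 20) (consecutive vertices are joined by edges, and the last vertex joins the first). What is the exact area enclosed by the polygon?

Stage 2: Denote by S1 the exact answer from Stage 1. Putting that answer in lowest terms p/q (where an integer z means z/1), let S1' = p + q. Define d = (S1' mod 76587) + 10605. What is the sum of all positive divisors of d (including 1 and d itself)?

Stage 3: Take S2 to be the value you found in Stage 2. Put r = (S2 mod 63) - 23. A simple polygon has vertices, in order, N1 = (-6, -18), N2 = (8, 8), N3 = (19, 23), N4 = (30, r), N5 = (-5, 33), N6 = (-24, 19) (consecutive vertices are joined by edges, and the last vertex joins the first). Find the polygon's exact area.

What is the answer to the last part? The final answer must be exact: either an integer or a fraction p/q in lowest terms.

2559/2

Stage 1: cross terms: (37*-19 - 28*-38)=361, (28*7 - 1*-19)=215, (1*20 - -11*7)=97, (-11*-38 - 37*20)=-322; twice the area = |351| = 351; area = 351/2; answer 351/2
Stage 2: S1 = 351/2; threaded value p + q = 353; d = 10958; 10958 = 2 * 5479; sigma = (1 + 2) * (1 + 5479) = 3 * 5480 = 16440; answer 16440
Stage 3: S2 = 16440; r = 37; cross terms: (-6*8 - 8*-18)=96, (8*23 - 19*8)=32, (19*37 - 30*23)=13, (30*33 - -5*37)=1175, (-5*19 - -24*33)=697, (-24*-18 - -6*19)=546; twice the area = |2559| = 2559; area = 2559/2; answer 2559/2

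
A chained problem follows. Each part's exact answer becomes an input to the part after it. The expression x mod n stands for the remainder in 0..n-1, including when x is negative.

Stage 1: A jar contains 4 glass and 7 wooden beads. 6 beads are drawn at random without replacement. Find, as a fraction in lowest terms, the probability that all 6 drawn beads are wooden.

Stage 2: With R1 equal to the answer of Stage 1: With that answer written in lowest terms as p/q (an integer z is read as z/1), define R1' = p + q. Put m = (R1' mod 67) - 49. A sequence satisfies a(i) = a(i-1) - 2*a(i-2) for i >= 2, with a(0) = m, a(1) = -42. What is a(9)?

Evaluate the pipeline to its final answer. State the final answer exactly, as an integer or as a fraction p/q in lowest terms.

Stage 1: total draws C(11,6) = 462; favorable C(7,6) = 7; P = 1/66; answer 1/66
Stage 2: R1 = 1/66; threaded value p + q = 67; m = -49; a(2) = 1*(-42) - 2*(-49) = 56; iterating: a(2)=56, a(3)=140, a(4)=28, a(5)=-252, a(6)=-308, a(7)=196, a(8)=812, a(9)=420; answer 420

420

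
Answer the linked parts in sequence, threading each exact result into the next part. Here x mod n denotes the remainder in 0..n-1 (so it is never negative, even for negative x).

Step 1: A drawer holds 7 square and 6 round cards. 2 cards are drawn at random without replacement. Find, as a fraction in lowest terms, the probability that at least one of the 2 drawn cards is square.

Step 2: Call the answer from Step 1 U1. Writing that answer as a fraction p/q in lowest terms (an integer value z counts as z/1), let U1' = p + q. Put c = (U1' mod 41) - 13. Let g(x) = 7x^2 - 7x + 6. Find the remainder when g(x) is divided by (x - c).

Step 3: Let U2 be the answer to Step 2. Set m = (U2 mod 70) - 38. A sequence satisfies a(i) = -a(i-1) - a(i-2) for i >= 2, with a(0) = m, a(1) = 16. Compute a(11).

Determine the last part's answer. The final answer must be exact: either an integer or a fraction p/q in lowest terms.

-26

Step 1: total draws C(13,2) = 78; complement C(6,2) = 15; favorable 78 - 15 = 63; P = 21/26; answer 21/26
Step 2: U1 = 21/26; threaded value p + q = 47; c = -7; remainder = value at the root: 7*(-7)^2 - 7*(-7)^1 + 6 = (343) + (49) + (6) = 398; answer 398
Step 3: U2 = 398; m = 10; a(2) = -1*(16) - 1*(10) = -26; iterating: a(2)=-26, a(3)=10, a(4)=16, a(5)=-26, a(6)=10, a(7)=16, a(8)=-26, a(9)=10, a(10)=16, a(11)=-26; answer -26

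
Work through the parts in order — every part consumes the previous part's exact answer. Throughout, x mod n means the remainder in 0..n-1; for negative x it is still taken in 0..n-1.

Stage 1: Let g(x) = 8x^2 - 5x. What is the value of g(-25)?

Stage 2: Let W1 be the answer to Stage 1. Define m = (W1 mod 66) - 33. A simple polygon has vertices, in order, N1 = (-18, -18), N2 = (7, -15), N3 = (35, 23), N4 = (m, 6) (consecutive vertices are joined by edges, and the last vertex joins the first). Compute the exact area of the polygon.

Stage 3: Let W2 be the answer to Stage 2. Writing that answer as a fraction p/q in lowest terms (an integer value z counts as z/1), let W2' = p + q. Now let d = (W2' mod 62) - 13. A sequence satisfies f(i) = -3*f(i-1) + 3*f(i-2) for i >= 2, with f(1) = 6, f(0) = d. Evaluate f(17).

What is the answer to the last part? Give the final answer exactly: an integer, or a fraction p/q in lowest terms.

Stage 1: 8*(-25)^2 - 5*(-25)^1 = (5000) + (125) = 5125; answer 5125
Stage 2: W1 = 5125; m = 10; cross terms: (-18*-15 - 7*-18)=396, (7*23 - 35*-15)=686, (35*6 - 10*23)=-20, (10*-18 - -18*6)=-72; twice the area = |990| = 990; area = 495; answer 495
Stage 3: W2 = 495; threaded value p + q = 496; d = -13; f(2) = -3*(6) + 3*(-13) = -57; iterating: f(2)=-57, f(3)=189, f(4)=-738, f(5)=2781, f(6)=-10557, f(7)=40014, f(8)=-151713, f(9)=575181, f(10)=-2180682, f(11)=8267589, f(12)=-31344813, f(13)=118837206, f(14)=-450546057, f(15)=1708149789, f(16)=-6476087538, f(17)=24552711981; answer 24552711981

24552711981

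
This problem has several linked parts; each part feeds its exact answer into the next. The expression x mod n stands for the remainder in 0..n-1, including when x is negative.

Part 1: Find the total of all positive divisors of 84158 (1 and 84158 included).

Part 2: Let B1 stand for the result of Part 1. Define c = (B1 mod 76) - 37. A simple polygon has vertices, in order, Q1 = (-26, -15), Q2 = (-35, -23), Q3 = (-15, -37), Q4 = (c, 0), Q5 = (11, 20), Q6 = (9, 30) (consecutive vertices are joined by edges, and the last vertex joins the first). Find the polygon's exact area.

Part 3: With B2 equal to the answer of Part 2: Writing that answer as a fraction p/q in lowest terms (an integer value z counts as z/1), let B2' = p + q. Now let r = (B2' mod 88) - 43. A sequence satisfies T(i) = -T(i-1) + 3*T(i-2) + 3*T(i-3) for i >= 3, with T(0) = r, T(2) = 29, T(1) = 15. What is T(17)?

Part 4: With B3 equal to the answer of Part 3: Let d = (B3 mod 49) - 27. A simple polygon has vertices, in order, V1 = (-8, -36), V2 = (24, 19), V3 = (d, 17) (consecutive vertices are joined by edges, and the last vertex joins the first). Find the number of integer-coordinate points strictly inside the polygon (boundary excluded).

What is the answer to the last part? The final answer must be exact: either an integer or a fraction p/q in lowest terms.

Part 1: 84158 = 2 * 29 * 1451; sigma = (1 + 2) * (1 + 29) * (1 + 1451) = 3 * 30 * 1452 = 130680; answer 130680
Part 2: B1 = 130680; c = -1; cross terms: (-26*-23 - -35*-15)=73, (-35*-37 - -15*-23)=950, (-15*0 - -1*-37)=-37, (-1*20 - 11*0)=-20, (11*30 - 9*20)=150, (9*-15 - -26*30)=645; twice the area = |1761| = 1761; area = 1761/2; answer 1761/2
Part 3: B2 = 1761/2; threaded value p + q = 1763; r = -40; T(3) = -1*(29) + 3*(15) + 3*(-40) = -104; iterating: T(3)=-104, T(4)=236, T(5)=-461, T(6)=857, T(7)=-1532, T(8)=2720, T(9)=-4745, T(10)=8309, T(11)=-14384, T(12)=25076, T(13)=-43301, T(14)=75377, T(15)=-130052, T(16)=226280, T(17)=-390305; answer -390305
Part 4: B3 = -390305; d = 2; cross terms: (-8*19 - 24*-36)=712, (24*17 - 2*19)=370, (2*-36 - -8*17)=64; twice the area = |1146| = 1146; area = 573; boundary points = 1 + 2 + 1 = 4; strictly interior points = area - boundary/2 + 1 = 572; answer 572

572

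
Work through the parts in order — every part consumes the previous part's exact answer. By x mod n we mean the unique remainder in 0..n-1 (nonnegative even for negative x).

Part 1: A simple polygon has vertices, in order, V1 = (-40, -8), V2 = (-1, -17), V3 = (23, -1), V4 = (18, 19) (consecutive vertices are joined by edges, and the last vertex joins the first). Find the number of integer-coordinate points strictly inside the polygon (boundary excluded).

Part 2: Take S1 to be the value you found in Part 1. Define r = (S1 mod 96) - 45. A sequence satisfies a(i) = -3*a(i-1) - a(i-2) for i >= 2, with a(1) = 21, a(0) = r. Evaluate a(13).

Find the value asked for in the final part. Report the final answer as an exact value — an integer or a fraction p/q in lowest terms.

648165

Part 1: cross terms: (-40*-17 - -1*-8)=672, (-1*-1 - 23*-17)=392, (23*19 - 18*-1)=455, (18*-8 - -40*19)=616; twice the area = |2135| = 2135; area = 2135/2; boundary points = 3 + 8 + 5 + 1 = 17; strictly interior points = area - boundary/2 + 1 = 1060; answer 1060
Part 2: S1 = 1060; r = -41; a(2) = -3*(21) - 1*(-41) = -22; iterating: a(2)=-22, a(3)=45, a(4)=-113, a(5)=294, a(6)=-769, a(7)=2013, a(8)=-5270, a(9)=13797, a(10)=-36121, a(11)=94566, a(12)=-247577, a(13)=648165; answer 648165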